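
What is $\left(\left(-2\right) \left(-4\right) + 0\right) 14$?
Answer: $112$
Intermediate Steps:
$\left(\left(-2\right) \left(-4\right) + 0\right) 14 = \left(8 + 0\right) 14 = 8 \cdot 14 = 112$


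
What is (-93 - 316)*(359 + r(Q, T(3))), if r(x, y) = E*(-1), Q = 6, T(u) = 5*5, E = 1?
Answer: -146422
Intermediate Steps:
T(u) = 25
r(x, y) = -1 (r(x, y) = 1*(-1) = -1)
(-93 - 316)*(359 + r(Q, T(3))) = (-93 - 316)*(359 - 1) = -409*358 = -146422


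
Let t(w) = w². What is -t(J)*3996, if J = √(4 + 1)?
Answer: -19980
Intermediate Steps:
J = √5 ≈ 2.2361
-t(J)*3996 = -(√5)²*3996 = -1*5*3996 = -5*3996 = -19980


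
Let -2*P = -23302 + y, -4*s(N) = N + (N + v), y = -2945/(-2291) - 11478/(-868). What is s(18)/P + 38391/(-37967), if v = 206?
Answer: -893496526268177/879111176925903 ≈ -1.0164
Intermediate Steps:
y = 14426179/994294 (y = -2945*(-1/2291) - 11478*(-1/868) = 2945/2291 + 5739/434 = 14426179/994294 ≈ 14.509)
s(N) = -103/2 - N/2 (s(N) = -(N + (N + 206))/4 = -(N + (206 + N))/4 = -(206 + 2*N)/4 = -103/2 - N/2)
P = 23154612609/1988588 (P = -(-23302 + 14426179/994294)/2 = -½*(-23154612609/994294) = 23154612609/1988588 ≈ 11644.)
s(18)/P + 38391/(-37967) = (-103/2 - ½*18)/(23154612609/1988588) + 38391/(-37967) = (-103/2 - 9)*(1988588/23154612609) + 38391*(-1/37967) = -121/2*1988588/23154612609 - 38391/37967 = -120309574/23154612609 - 38391/37967 = -893496526268177/879111176925903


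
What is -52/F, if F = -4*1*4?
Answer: 13/4 ≈ 3.2500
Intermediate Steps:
F = -16 (F = -4*4 = -16)
-52/F = -52/(-16) = -1/16*(-52) = 13/4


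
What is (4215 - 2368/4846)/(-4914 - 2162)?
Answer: -10211761/17145148 ≈ -0.59561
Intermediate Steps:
(4215 - 2368/4846)/(-4914 - 2162) = (4215 - 2368*1/4846)/(-7076) = (4215 - 1184/2423)*(-1/7076) = (10211761/2423)*(-1/7076) = -10211761/17145148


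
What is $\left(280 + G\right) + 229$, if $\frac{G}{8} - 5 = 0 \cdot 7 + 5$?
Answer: $589$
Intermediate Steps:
$G = 80$ ($G = 40 + 8 \left(0 \cdot 7 + 5\right) = 40 + 8 \left(0 + 5\right) = 40 + 8 \cdot 5 = 40 + 40 = 80$)
$\left(280 + G\right) + 229 = \left(280 + 80\right) + 229 = 360 + 229 = 589$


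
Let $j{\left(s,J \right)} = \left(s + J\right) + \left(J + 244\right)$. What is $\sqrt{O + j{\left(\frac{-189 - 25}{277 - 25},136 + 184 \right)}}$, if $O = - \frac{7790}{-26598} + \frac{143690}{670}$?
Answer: $\frac{19 \sqrt{473262122939606}}{12474462} \approx 33.135$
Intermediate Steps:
$j{\left(s,J \right)} = 244 + s + 2 J$ ($j{\left(s,J \right)} = \left(J + s\right) + \left(244 + J\right) = 244 + s + 2 J$)
$O = \frac{191354296}{891033}$ ($O = \left(-7790\right) \left(- \frac{1}{26598}\right) + 143690 \cdot \frac{1}{670} = \frac{3895}{13299} + \frac{14369}{67} = \frac{191354296}{891033} \approx 214.76$)
$\sqrt{O + j{\left(\frac{-189 - 25}{277 - 25},136 + 184 \right)}} = \sqrt{\frac{191354296}{891033} + \left(244 + \frac{-189 - 25}{277 - 25} + 2 \left(136 + 184\right)\right)} = \sqrt{\frac{191354296}{891033} + \left(244 - \frac{214}{252} + 2 \cdot 320\right)} = \sqrt{\frac{191354296}{891033} + \left(244 - \frac{107}{126} + 640\right)} = \sqrt{\frac{191354296}{891033} + \frac{111277}{126}} = \sqrt{\frac{41087373479}{37423386}} = \frac{19 \sqrt{473262122939606}}{12474462}$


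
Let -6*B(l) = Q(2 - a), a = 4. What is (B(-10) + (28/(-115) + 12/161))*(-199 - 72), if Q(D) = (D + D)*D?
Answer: 983188/2415 ≈ 407.12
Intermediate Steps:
Q(D) = 2*D² (Q(D) = (2*D)*D = 2*D²)
B(l) = -4/3 (B(l) = -(2 - 1*4)²/3 = -(2 - 4)²/3 = -(-2)²/3 = -4/3)
(B(-10) + (28/(-115) + 12/161))*(-199 - 72) = (-4/3 + (28/(-115) + 12/161))*(-199 - 72) = (-4/3 + (28*(-1/115) + 12*(1/161)))*(-271) = (-4/3 + (-28/115 + 12/161))*(-271) = (-4/3 - 136/805)*(-271) = -3628/2415*(-271) = 983188/2415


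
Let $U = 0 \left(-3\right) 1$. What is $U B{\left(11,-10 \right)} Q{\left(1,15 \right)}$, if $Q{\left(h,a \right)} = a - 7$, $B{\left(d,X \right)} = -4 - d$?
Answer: $0$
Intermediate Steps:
$Q{\left(h,a \right)} = -7 + a$
$U = 0$ ($U = 0 \cdot 1 = 0$)
$U B{\left(11,-10 \right)} Q{\left(1,15 \right)} = 0 \left(-4 - 11\right) \left(-7 + 15\right) = 0 \left(-4 - 11\right) 8 = 0 \left(-15\right) 8 = 0 \cdot 8 = 0$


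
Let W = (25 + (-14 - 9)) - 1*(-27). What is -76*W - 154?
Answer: -2358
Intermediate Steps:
W = 29 (W = (25 - 23) + 27 = 2 + 27 = 29)
-76*W - 154 = -76*29 - 154 = -2204 - 154 = -2358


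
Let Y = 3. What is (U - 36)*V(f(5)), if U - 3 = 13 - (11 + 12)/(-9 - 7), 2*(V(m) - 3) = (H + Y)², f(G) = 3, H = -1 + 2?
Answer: -3267/16 ≈ -204.19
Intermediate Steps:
H = 1
V(m) = 11 (V(m) = 3 + (1 + 3)²/2 = 3 + (½)*4² = 3 + (½)*16 = 3 + 8 = 11)
U = 279/16 (U = 3 + (13 - (11 + 12)/(-9 - 7)) = 3 + (13 - 23/(-16)) = 3 + (13 - 23*(-1)/16) = 3 + (13 - 1*(-23/16)) = 3 + (13 + 23/16) = 3 + 231/16 = 279/16 ≈ 17.438)
(U - 36)*V(f(5)) = (279/16 - 36)*11 = -297/16*11 = -3267/16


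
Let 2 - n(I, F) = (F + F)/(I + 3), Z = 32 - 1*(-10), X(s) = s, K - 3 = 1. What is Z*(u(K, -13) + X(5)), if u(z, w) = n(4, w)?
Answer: 450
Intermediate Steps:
K = 4 (K = 3 + 1 = 4)
Z = 42 (Z = 32 + 10 = 42)
n(I, F) = 2 - 2*F/(3 + I) (n(I, F) = 2 - (F + F)/(I + 3) = 2 - 2*F/(3 + I))
u(z, w) = 2 - 2*w/7 (u(z, w) = 2*(3 + 4 - w)/(3 + 4) = 2*(7 - w)/7 = 2*(⅐)*(7 - w) = 2 - 2*w/7)
Z*(u(K, -13) + X(5)) = 42*((2 - 2/7*(-13)) + 5) = 42*((2 + 26/7) + 5) = 42*(40/7 + 5) = 42*(75/7) = 450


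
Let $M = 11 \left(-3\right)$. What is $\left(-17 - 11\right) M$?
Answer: $924$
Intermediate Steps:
$M = -33$
$\left(-17 - 11\right) M = \left(-17 - 11\right) \left(-33\right) = \left(-28\right) \left(-33\right) = 924$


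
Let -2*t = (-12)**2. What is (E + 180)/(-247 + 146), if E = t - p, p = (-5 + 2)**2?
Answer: -99/101 ≈ -0.98020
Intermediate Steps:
p = 9 (p = (-3)**2 = 9)
t = -72 (t = -1/2*(-12)**2 = -1/2*144 = -72)
E = -81 (E = -72 - 1*9 = -72 - 9 = -81)
(E + 180)/(-247 + 146) = (-81 + 180)/(-247 + 146) = 99/(-101) = 99*(-1/101) = -99/101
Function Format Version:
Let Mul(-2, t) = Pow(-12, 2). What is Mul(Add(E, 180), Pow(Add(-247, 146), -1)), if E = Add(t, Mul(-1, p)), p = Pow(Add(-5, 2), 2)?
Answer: Rational(-99, 101) ≈ -0.98020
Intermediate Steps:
p = 9 (p = Pow(-3, 2) = 9)
t = -72 (t = Mul(Rational(-1, 2), Pow(-12, 2)) = Mul(Rational(-1, 2), 144) = -72)
E = -81 (E = Add(-72, Mul(-1, 9)) = Add(-72, -9) = -81)
Mul(Add(E, 180), Pow(Add(-247, 146), -1)) = Mul(Add(-81, 180), Pow(Add(-247, 146), -1)) = Mul(99, Pow(-101, -1)) = Mul(99, Rational(-1, 101)) = Rational(-99, 101)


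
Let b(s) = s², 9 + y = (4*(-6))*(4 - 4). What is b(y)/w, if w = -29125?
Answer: -81/29125 ≈ -0.0027811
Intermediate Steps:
y = -9 (y = -9 + (4*(-6))*(4 - 4) = -9 - 24*0 = -9 + 0 = -9)
b(y)/w = (-9)²/(-29125) = 81*(-1/29125) = -81/29125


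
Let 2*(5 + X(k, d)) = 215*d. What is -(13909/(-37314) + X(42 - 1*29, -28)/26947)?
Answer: 487307533/1005500358 ≈ 0.48464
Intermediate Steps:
X(k, d) = -5 + 215*d/2 (X(k, d) = -5 + (215*d)/2 = -5 + 215*d/2)
-(13909/(-37314) + X(42 - 1*29, -28)/26947) = -(13909/(-37314) + (-5 + (215/2)*(-28))/26947) = -(13909*(-1/37314) + (-5 - 3010)*(1/26947)) = -(-13909/37314 - 3015*1/26947) = -(-13909/37314 - 3015/26947) = -1*(-487307533/1005500358) = 487307533/1005500358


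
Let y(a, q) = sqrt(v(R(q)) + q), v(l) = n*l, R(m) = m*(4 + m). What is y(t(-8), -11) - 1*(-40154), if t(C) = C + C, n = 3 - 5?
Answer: 40154 + I*sqrt(165) ≈ 40154.0 + 12.845*I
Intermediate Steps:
n = -2
v(l) = -2*l
t(C) = 2*C
y(a, q) = sqrt(q - 2*q*(4 + q)) (y(a, q) = sqrt(-2*q*(4 + q) + q) = sqrt(q - 2*q*(4 + q)))
y(t(-8), -11) - 1*(-40154) = sqrt(-11*(-7 - 2*(-11))) - 1*(-40154) = sqrt(-11*(-7 + 22)) + 40154 = sqrt(-11*15) + 40154 = sqrt(-165) + 40154 = I*sqrt(165) + 40154 = 40154 + I*sqrt(165)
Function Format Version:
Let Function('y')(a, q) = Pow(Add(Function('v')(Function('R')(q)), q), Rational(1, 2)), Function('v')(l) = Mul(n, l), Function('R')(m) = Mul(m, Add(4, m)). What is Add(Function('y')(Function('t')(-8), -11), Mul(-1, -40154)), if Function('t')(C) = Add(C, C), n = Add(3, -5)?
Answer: Add(40154, Mul(I, Pow(165, Rational(1, 2)))) ≈ Add(40154., Mul(12.845, I))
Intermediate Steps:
n = -2
Function('v')(l) = Mul(-2, l)
Function('t')(C) = Mul(2, C)
Function('y')(a, q) = Pow(Add(q, Mul(-2, q, Add(4, q))), Rational(1, 2)) (Function('y')(a, q) = Pow(Add(Mul(-2, Mul(q, Add(4, q))), q), Rational(1, 2)) = Pow(Add(Mul(-2, q, Add(4, q)), q), Rational(1, 2)) = Pow(Add(q, Mul(-2, q, Add(4, q))), Rational(1, 2)))
Add(Function('y')(Function('t')(-8), -11), Mul(-1, -40154)) = Add(Pow(Mul(-11, Add(-7, Mul(-2, -11))), Rational(1, 2)), Mul(-1, -40154)) = Add(Pow(Mul(-11, Add(-7, 22)), Rational(1, 2)), 40154) = Add(Pow(Mul(-11, 15), Rational(1, 2)), 40154) = Add(Pow(-165, Rational(1, 2)), 40154) = Add(Mul(I, Pow(165, Rational(1, 2))), 40154) = Add(40154, Mul(I, Pow(165, Rational(1, 2))))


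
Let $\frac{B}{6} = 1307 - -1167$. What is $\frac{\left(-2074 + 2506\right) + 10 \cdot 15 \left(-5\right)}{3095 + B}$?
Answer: $- \frac{318}{17939} \approx -0.017727$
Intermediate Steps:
$B = 14844$ ($B = 6 \left(1307 - -1167\right) = 6 \left(1307 + 1167\right) = 6 \cdot 2474 = 14844$)
$\frac{\left(-2074 + 2506\right) + 10 \cdot 15 \left(-5\right)}{3095 + B} = \frac{\left(-2074 + 2506\right) + 10 \cdot 15 \left(-5\right)}{3095 + 14844} = \frac{432 + 150 \left(-5\right)}{17939} = \left(432 - 750\right) \frac{1}{17939} = \left(-318\right) \frac{1}{17939} = - \frac{318}{17939}$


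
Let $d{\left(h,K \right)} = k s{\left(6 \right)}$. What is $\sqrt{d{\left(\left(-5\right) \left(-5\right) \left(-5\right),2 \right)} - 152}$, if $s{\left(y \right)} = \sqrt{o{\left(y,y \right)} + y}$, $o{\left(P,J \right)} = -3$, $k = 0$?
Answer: $2 i \sqrt{38} \approx 12.329 i$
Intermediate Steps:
$s{\left(y \right)} = \sqrt{-3 + y}$
$d{\left(h,K \right)} = 0$ ($d{\left(h,K \right)} = 0 \sqrt{-3 + 6} = 0 \sqrt{3} = 0$)
$\sqrt{d{\left(\left(-5\right) \left(-5\right) \left(-5\right),2 \right)} - 152} = \sqrt{0 - 152} = \sqrt{-152} = 2 i \sqrt{38}$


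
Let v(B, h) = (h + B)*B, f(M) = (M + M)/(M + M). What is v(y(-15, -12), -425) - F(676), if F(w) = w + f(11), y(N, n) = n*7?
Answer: 42079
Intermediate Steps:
y(N, n) = 7*n
f(M) = 1 (f(M) = (2*M)/((2*M)) = (2*M)*(1/(2*M)) = 1)
v(B, h) = B*(B + h) (v(B, h) = (B + h)*B = B*(B + h))
F(w) = 1 + w (F(w) = w + 1 = 1 + w)
v(y(-15, -12), -425) - F(676) = (7*(-12))*(7*(-12) - 425) - (1 + 676) = -84*(-84 - 425) - 1*677 = -84*(-509) - 677 = 42756 - 677 = 42079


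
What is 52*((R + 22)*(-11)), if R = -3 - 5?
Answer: -8008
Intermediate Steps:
R = -8
52*((R + 22)*(-11)) = 52*((-8 + 22)*(-11)) = 52*(14*(-11)) = 52*(-154) = -8008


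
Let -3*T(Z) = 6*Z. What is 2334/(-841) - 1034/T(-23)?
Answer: -488479/19343 ≈ -25.254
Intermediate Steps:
T(Z) = -2*Z
2334/(-841) - 1034/T(-23) = 2334/(-841) - 1034/((-2*(-23))) = 2334*(-1/841) - 1034/46 = -2334/841 - 1034*1/46 = -2334/841 - 517/23 = -488479/19343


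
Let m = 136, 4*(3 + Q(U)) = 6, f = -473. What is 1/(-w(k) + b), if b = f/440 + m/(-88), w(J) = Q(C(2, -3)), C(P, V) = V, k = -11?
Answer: -440/493 ≈ -0.89250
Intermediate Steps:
Q(U) = -3/2 (Q(U) = -3 + (¼)*6 = -3 + 3/2 = -3/2)
w(J) = -3/2
b = -1153/440 (b = -473/440 + 136/(-88) = -473*1/440 + 136*(-1/88) = -43/40 - 17/11 = -1153/440 ≈ -2.6205)
1/(-w(k) + b) = 1/(-1*(-3/2) - 1153/440) = 1/(3/2 - 1153/440) = 1/(-493/440) = -440/493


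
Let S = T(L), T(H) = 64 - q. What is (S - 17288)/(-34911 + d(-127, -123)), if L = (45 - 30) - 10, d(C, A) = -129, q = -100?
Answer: 1427/2920 ≈ 0.48870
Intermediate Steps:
L = 5 (L = 15 - 10 = 5)
T(H) = 164 (T(H) = 64 - 1*(-100) = 64 + 100 = 164)
S = 164
(S - 17288)/(-34911 + d(-127, -123)) = (164 - 17288)/(-34911 - 129) = -17124/(-35040) = -17124*(-1/35040) = 1427/2920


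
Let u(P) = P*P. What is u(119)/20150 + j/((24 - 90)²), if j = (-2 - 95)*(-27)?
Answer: 6358787/4876300 ≈ 1.3040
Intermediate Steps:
u(P) = P²
j = 2619 (j = -97*(-27) = 2619)
u(119)/20150 + j/((24 - 90)²) = 119²/20150 + 2619/((24 - 90)²) = 14161*(1/20150) + 2619/((-66)²) = 14161/20150 + 2619/4356 = 14161/20150 + 2619*(1/4356) = 14161/20150 + 291/484 = 6358787/4876300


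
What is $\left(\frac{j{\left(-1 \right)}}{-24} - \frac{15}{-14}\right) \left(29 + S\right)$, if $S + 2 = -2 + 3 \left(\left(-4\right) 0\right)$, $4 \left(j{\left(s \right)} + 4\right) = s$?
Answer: $\frac{20975}{672} \approx 31.213$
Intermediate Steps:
$j{\left(s \right)} = -4 + \frac{s}{4}$
$S = -4$ ($S = -2 - \left(2 - 3 \left(\left(-4\right) 0\right)\right) = -2 + \left(-2 + 3 \cdot 0\right) = -2 + \left(-2 + 0\right) = -2 - 2 = -4$)
$\left(\frac{j{\left(-1 \right)}}{-24} - \frac{15}{-14}\right) \left(29 + S\right) = \left(\frac{-4 + \frac{1}{4} \left(-1\right)}{-24} - \frac{15}{-14}\right) \left(29 - 4\right) = \left(\left(-4 - \frac{1}{4}\right) \left(- \frac{1}{24}\right) - - \frac{15}{14}\right) 25 = \left(\left(- \frac{17}{4}\right) \left(- \frac{1}{24}\right) + \frac{15}{14}\right) 25 = \left(\frac{17}{96} + \frac{15}{14}\right) 25 = \frac{839}{672} \cdot 25 = \frac{20975}{672}$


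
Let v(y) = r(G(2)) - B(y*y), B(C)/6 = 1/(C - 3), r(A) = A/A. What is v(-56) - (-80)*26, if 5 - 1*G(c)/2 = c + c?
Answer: 6519767/3133 ≈ 2081.0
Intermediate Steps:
G(c) = 10 - 4*c (G(c) = 10 - 2*(c + c) = 10 - 4*c)
r(A) = 1
B(C) = 6/(-3 + C) (B(C) = 6/(C - 3) = 6/(-3 + C))
v(y) = 1 - 6/(-3 + y**2) (v(y) = 1 - 6/(-3 + y*y) = 1 - 6/(-3 + y**2))
v(-56) - (-80)*26 = (-9 + (-56)**2)/(-3 + (-56)**2) - (-80)*26 = (-9 + 3136)/(-3 + 3136) - 1*(-2080) = 3127/3133 + 2080 = 6519767/3133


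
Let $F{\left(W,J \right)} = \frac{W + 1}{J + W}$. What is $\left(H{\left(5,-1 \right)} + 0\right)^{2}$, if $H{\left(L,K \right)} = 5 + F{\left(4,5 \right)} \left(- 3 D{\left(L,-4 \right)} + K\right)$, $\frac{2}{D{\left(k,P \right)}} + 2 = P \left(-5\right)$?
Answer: $\frac{13225}{729} \approx 18.141$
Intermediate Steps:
$D{\left(k,P \right)} = \frac{2}{-2 - 5 P}$ ($D{\left(k,P \right)} = \frac{2}{-2 + P \left(-5\right)} = \frac{2}{-2 - 5 P}$)
$F{\left(W,J \right)} = \frac{1 + W}{J + W}$
$H{\left(L,K \right)} = \frac{130}{27} + \frac{5 K}{9}$ ($H{\left(L,K \right)} = 5 + \frac{1 + 4}{5 + 4} \left(- 3 \left(- \frac{2}{2 + 5 \left(-4\right)}\right) + K\right) = 5 + \frac{1}{9} \cdot 5 \left(- 3 \left(- \frac{2}{2 - 20}\right) + K\right) = 5 + \frac{1}{9} \cdot 5 \left(- 3 \left(- \frac{2}{-18}\right) + K\right) = 5 + \frac{5 \left(- 3 \left(\left(-2\right) \left(- \frac{1}{18}\right)\right) + K\right)}{9} = 5 + \frac{5 \left(\left(-3\right) \frac{1}{9} + K\right)}{9} = 5 + \frac{5 \left(- \frac{1}{3} + K\right)}{9} = 5 + \left(- \frac{5}{27} + \frac{5 K}{9}\right) = \frac{130}{27} + \frac{5 K}{9}$)
$\left(H{\left(5,-1 \right)} + 0\right)^{2} = \left(\left(\frac{130}{27} + \frac{5}{9} \left(-1\right)\right) + 0\right)^{2} = \left(\left(\frac{130}{27} - \frac{5}{9}\right) + 0\right)^{2} = \left(\frac{115}{27} + 0\right)^{2} = \left(\frac{115}{27}\right)^{2} = \frac{13225}{729}$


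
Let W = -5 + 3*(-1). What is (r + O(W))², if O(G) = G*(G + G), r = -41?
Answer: 7569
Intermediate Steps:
W = -8 (W = -5 - 3 = -8)
O(G) = 2*G² (O(G) = G*(2*G) = 2*G²)
(r + O(W))² = (-41 + 2*(-8)²)² = (-41 + 2*64)² = (-41 + 128)² = 87² = 7569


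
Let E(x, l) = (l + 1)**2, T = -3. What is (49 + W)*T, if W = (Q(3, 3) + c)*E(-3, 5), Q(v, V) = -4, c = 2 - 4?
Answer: 501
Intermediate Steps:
E(x, l) = (1 + l)**2
c = -2
W = -216 (W = (-4 - 2)*(1 + 5)**2 = -6*6**2 = -6*36 = -216)
(49 + W)*T = (49 - 216)*(-3) = -167*(-3) = 501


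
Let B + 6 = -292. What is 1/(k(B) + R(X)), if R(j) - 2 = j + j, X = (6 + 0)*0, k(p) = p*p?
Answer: 1/88806 ≈ 1.1261e-5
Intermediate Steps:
B = -298 (B = -6 - 292 = -298)
k(p) = p**2
X = 0 (X = 6*0 = 0)
R(j) = 2 + 2*j (R(j) = 2 + (j + j) = 2 + 2*j)
1/(k(B) + R(X)) = 1/((-298)**2 + (2 + 2*0)) = 1/(88804 + (2 + 0)) = 1/(88804 + 2) = 1/88806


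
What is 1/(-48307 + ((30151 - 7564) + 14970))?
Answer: -1/10750 ≈ -9.3023e-5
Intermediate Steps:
1/(-48307 + ((30151 - 7564) + 14970)) = 1/(-48307 + (22587 + 14970)) = 1/(-48307 + 37557) = 1/(-10750) = -1/10750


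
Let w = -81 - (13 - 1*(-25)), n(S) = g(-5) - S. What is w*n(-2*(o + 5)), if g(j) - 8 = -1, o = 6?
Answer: -3451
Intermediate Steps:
g(j) = 7 (g(j) = 8 - 1 = 7)
n(S) = 7 - S
w = -119 (w = -81 - (13 + 25) = -81 - 1*38 = -81 - 38 = -119)
w*n(-2*(o + 5)) = -119*(7 - (-2)*(6 + 5)) = -119*(7 - (-2)*11) = -119*(7 - 1*(-22)) = -119*(7 + 22) = -119*29 = -3451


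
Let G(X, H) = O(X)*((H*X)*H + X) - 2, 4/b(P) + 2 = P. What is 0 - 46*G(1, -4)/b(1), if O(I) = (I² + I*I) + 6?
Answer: 1541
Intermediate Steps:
b(P) = 4/(-2 + P)
O(I) = 6 + 2*I² (O(I) = (I² + I²) + 6 = 2*I² + 6 = 6 + 2*I²)
G(X, H) = -2 + (6 + 2*X²)*(X + X*H²) (G(X, H) = (6 + 2*X²)*((H*X)*H + X) - 2 = (6 + 2*X²)*(X*H² + X) - 2 = (6 + 2*X²)*(X + X*H²) - 2 = -2 + (6 + 2*X²)*(X + X*H²))
0 - 46*G(1, -4)/b(1) = 0 - 46*(-2 + 2*1*(3 + 1²) + 2*1*(-4)²*(3 + 1²))/(4/(-2 + 1)) = 0 - 46*(-2 + 2*1*(3 + 1) + 2*1*16*(3 + 1))/(4/(-1)) = 0 - 46*(-2 + 2*1*4 + 2*1*16*4)/(4*(-1)) = 0 - 46*(-2 + 8 + 128)/(-4) = 0 - 6164*(-1)/4 = 0 - 46*(-67/2) = 0 + 1541 = 1541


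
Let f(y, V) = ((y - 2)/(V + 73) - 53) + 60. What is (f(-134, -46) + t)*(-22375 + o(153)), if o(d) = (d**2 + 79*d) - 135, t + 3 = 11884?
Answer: 4166428240/27 ≈ 1.5431e+8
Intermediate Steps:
t = 11881 (t = -3 + 11884 = 11881)
o(d) = -135 + d**2 + 79*d
f(y, V) = 7 + (-2 + y)/(73 + V) (f(y, V) = ((-2 + y)/(73 + V) - 53) + 60 = (-53 + (-2 + y)/(73 + V)) + 60 = 7 + (-2 + y)/(73 + V))
(f(-134, -46) + t)*(-22375 + o(153)) = ((509 - 134 + 7*(-46))/(73 - 46) + 11881)*(-22375 + (-135 + 153**2 + 79*153)) = ((509 - 134 - 322)/27 + 11881)*(-22375 + (-135 + 23409 + 12087)) = ((1/27)*53 + 11881)*(-22375 + 35361) = (53/27 + 11881)*12986 = (320840/27)*12986 = 4166428240/27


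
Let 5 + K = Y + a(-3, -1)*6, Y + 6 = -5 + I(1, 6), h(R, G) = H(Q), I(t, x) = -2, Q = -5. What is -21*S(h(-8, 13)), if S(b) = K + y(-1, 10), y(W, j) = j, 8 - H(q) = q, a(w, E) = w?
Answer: 546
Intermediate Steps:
H(q) = 8 - q
h(R, G) = 13 (h(R, G) = 8 - 1*(-5) = 8 + 5 = 13)
Y = -13 (Y = -6 + (-5 - 2) = -6 - 7 = -13)
K = -36 (K = -5 + (-13 - 3*6) = -5 + (-13 - 18) = -5 - 31 = -36)
S(b) = -26 (S(b) = -36 + 10 = -26)
-21*S(h(-8, 13)) = -21*(-26) = 546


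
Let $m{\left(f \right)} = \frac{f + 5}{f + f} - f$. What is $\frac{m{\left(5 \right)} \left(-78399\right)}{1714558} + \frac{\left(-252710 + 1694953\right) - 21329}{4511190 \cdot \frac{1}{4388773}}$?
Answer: $\frac{891008617054918543}{644558075335} \approx 1.3824 \cdot 10^{6}$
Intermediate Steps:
$m{\left(f \right)} = - f + \frac{5 + f}{2 f}$ ($m{\left(f \right)} = \frac{5 + f}{2 f} - f = - f + \frac{5 + f}{2 f}$)
$\frac{m{\left(5 \right)} \left(-78399\right)}{1714558} + \frac{\left(-252710 + 1694953\right) - 21329}{4511190 \cdot \frac{1}{4388773}} = \frac{\left(\frac{1}{2} - 5 + \frac{5}{2 \cdot 5}\right) \left(-78399\right)}{1714558} + \frac{\left(-252710 + 1694953\right) - 21329}{4511190 \cdot \frac{1}{4388773}} = \left(\frac{1}{2} - 5 + \frac{5}{2} \cdot \frac{1}{5}\right) \left(-78399\right) \frac{1}{1714558} + \frac{1442243 - 21329}{4511190 \cdot \frac{1}{4388773}} = \left(\frac{1}{2} - 5 + \frac{1}{2}\right) \left(-78399\right) \frac{1}{1714558} + \frac{1420914}{\frac{4511190}{4388773}} = \left(-4\right) \left(-78399\right) \frac{1}{1714558} + 1420914 \cdot \frac{4388773}{4511190} = 313596 \cdot \frac{1}{1714558} + \frac{1039344833087}{751865} = \frac{156798}{857279} + \frac{1039344833087}{751865} = \frac{891008617054918543}{644558075335}$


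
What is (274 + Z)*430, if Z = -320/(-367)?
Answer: 43377540/367 ≈ 1.1819e+5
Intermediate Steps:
Z = 320/367 (Z = -320*(-1/367) = 320/367 ≈ 0.87193)
(274 + Z)*430 = (274 + 320/367)*430 = (100878/367)*430 = 43377540/367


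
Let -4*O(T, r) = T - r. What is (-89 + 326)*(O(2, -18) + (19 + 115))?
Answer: 30573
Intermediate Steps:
O(T, r) = -T/4 + r/4 (O(T, r) = -(T - r)/4 = -T/4 + r/4)
(-89 + 326)*(O(2, -18) + (19 + 115)) = (-89 + 326)*((-1/4*2 + (1/4)*(-18)) + (19 + 115)) = 237*((-1/2 - 9/2) + 134) = 237*(-5 + 134) = 237*129 = 30573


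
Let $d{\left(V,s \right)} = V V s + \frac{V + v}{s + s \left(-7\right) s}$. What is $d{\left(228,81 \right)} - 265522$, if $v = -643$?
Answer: $\frac{180870814387}{45846} \approx 3.9452 \cdot 10^{6}$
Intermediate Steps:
$d{\left(V,s \right)} = s V^{2} + \frac{-643 + V}{s - 7 s^{2}}$ ($d{\left(V,s \right)} = V V s + \frac{V - 643}{s + s \left(-7\right) s} = V^{2} s + \frac{-643 + V}{s + - 7 s s} = s V^{2} + \frac{-643 + V}{s - 7 s^{2}}$)
$d{\left(228,81 \right)} - 265522 = \frac{643 - 228 - 228^{2} \cdot 81^{2} + 7 \cdot 228^{2} \cdot 81^{3}}{81 \left(-1 + 7 \cdot 81\right)} - 265522 = \frac{643 - 228 - 51984 \cdot 6561 + 7 \cdot 51984 \cdot 531441}{81 \left(-1 + 567\right)} - 265522 = \frac{643 - 228 - 341067024 + 193385002608}{81 \cdot 566} - 265522 = \frac{1}{81} \cdot \frac{1}{566} \cdot 193043935999 - 265522 = \frac{193043935999}{45846} - 265522 = \frac{180870814387}{45846}$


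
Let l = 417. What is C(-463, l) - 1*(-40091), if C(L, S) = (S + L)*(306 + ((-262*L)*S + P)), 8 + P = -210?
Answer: -2326855649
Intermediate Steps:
P = -218 (P = -8 - 210 = -218)
C(L, S) = (88 - 262*L*S)*(L + S) (C(L, S) = (S + L)*(306 + ((-262*L)*S - 218)) = (L + S)*(306 + (-262*L*S - 218)) = (L + S)*(306 + (-218 - 262*L*S)) = (L + S)*(88 - 262*L*S) = (88 - 262*L*S)*(L + S))
C(-463, l) - 1*(-40091) = (88*(-463) + 88*417 - 262*(-463)*417**2 - 262*417*(-463)**2) - 1*(-40091) = (-40744 + 36696 - 262*(-463)*173889 - 262*417*214369) + 40091 = (-40744 + 36696 + 21093779034 - 23420670726) + 40091 = -2326895740 + 40091 = -2326855649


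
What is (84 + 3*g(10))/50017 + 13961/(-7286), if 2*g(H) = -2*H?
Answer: -697893893/364423862 ≈ -1.9151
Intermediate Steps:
g(H) = -H (g(H) = (-2*H)/2 = -H)
(84 + 3*g(10))/50017 + 13961/(-7286) = (84 + 3*(-1*10))/50017 + 13961/(-7286) = (84 + 3*(-10))*(1/50017) + 13961*(-1/7286) = (84 - 30)*(1/50017) - 13961/7286 = 54*(1/50017) - 13961/7286 = 54/50017 - 13961/7286 = -697893893/364423862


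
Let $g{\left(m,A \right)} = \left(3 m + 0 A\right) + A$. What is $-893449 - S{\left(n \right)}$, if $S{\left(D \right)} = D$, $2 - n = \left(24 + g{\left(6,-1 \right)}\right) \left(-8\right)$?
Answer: $-893779$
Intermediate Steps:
$g{\left(m,A \right)} = A + 3 m$ ($g{\left(m,A \right)} = \left(3 m + 0\right) + A = 3 m + A = A + 3 m$)
$n = 330$ ($n = 2 - \left(24 + \left(-1 + 3 \cdot 6\right)\right) \left(-8\right) = 2 - \left(24 + \left(-1 + 18\right)\right) \left(-8\right) = 2 - \left(24 + 17\right) \left(-8\right) = 2 - 41 \left(-8\right) = 2 - -328 = 2 + 328 = 330$)
$-893449 - S{\left(n \right)} = -893449 - 330 = -893779$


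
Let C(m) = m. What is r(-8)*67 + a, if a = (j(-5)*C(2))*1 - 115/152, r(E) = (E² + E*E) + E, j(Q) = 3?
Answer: 1222877/152 ≈ 8045.2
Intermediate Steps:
r(E) = E + 2*E² (r(E) = (E² + E²) + E = 2*E² + E = E + 2*E²)
a = 797/152 (a = (3*2)*1 - 115/152 = 6*1 - 115/152 = 6 - 1*115/152 = 6 - 115/152 = 797/152 ≈ 5.2434)
r(-8)*67 + a = -8*(1 + 2*(-8))*67 + 797/152 = -8*(1 - 16)*67 + 797/152 = -8*(-15)*67 + 797/152 = 120*67 + 797/152 = 8040 + 797/152 = 1222877/152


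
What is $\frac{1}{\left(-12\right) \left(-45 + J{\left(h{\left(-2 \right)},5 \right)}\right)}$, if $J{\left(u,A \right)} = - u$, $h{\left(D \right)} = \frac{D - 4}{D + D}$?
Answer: $\frac{1}{558} \approx 0.0017921$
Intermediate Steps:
$h{\left(D \right)} = \frac{-4 + D}{2 D}$
$\frac{1}{\left(-12\right) \left(-45 + J{\left(h{\left(-2 \right)},5 \right)}\right)} = \frac{1}{\left(-12\right) \left(-45 - \frac{-4 - 2}{2 \left(-2\right)}\right)} = \frac{1}{\left(-12\right) \left(-45 - \frac{1}{2} \left(- \frac{1}{2}\right) \left(-6\right)\right)} = \frac{1}{\left(-12\right) \left(-45 - \frac{3}{2}\right)} = \frac{1}{\left(-12\right) \left(- \frac{93}{2}\right)} = \frac{1}{558}$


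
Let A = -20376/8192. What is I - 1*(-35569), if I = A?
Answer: 36420109/1024 ≈ 35567.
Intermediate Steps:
A = -2547/1024 (A = -20376*1/8192 = -2547/1024 ≈ -2.4873)
I = -2547/1024 ≈ -2.4873
I - 1*(-35569) = -2547/1024 - 1*(-35569) = -2547/1024 + 35569 = 36420109/1024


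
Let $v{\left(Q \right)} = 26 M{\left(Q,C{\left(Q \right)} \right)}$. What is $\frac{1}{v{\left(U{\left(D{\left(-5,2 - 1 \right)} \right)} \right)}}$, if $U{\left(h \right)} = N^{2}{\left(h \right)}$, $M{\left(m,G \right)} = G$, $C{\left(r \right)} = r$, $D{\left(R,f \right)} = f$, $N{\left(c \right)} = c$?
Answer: $\frac{1}{26} \approx 0.038462$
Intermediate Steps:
$U{\left(h \right)} = h^{2}$
$v{\left(Q \right)} = 26 Q$
$\frac{1}{v{\left(U{\left(D{\left(-5,2 - 1 \right)} \right)} \right)}} = \frac{1}{26 \left(2 - 1\right)^{2}} = \frac{1}{26 \cdot 1^{2}} = \frac{1}{26 \cdot 1} = \frac{1}{26}$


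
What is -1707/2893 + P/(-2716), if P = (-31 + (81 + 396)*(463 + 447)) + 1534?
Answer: -1264748901/7857388 ≈ -160.96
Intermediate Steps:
P = 435573 (P = (-31 + 477*910) + 1534 = (-31 + 434070) + 1534 = 434039 + 1534 = 435573)
-1707/2893 + P/(-2716) = -1707/2893 + 435573/(-2716) = -1707*1/2893 + 435573*(-1/2716) = -1707/2893 - 435573/2716 = -1264748901/7857388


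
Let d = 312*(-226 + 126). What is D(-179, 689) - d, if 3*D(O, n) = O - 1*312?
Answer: 93109/3 ≈ 31036.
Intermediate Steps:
D(O, n) = -104 + O/3 (D(O, n) = (O - 1*312)/3 = (O - 312)/3 = (-312 + O)/3 = -104 + O/3)
d = -31200 (d = 312*(-100) = -31200)
D(-179, 689) - d = (-104 + (⅓)*(-179)) - 1*(-31200) = (-104 - 179/3) + 31200 = -491/3 + 31200 = 93109/3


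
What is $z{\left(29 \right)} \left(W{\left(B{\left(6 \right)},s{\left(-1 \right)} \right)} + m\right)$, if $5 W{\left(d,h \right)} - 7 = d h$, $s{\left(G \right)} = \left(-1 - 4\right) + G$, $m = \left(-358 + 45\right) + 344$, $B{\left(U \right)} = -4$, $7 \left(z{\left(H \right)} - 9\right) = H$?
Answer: $\frac{17112}{35} \approx 488.91$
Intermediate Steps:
$z{\left(H \right)} = 9 + \frac{H}{7}$
$m = 31$ ($m = -313 + 344 = 31$)
$s{\left(G \right)} = -5 + G$
$W{\left(d,h \right)} = \frac{7}{5} + \frac{d h}{5}$
$z{\left(29 \right)} \left(W{\left(B{\left(6 \right)},s{\left(-1 \right)} \right)} + m\right) = \left(9 + \frac{1}{7} \cdot 29\right) \left(\left(\frac{7}{5} + \frac{1}{5} \left(-4\right) \left(-5 - 1\right)\right) + 31\right) = \left(9 + \frac{29}{7}\right) \left(\left(\frac{7}{5} + \frac{1}{5} \left(-4\right) \left(-6\right)\right) + 31\right) = \frac{92 \left(\left(\frac{7}{5} + \frac{24}{5}\right) + 31\right)}{7} = \frac{92 \left(\frac{31}{5} + 31\right)}{7} = \frac{92}{7} \cdot \frac{186}{5} = \frac{17112}{35}$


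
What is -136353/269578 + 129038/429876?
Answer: -2978634533/14485639041 ≈ -0.20563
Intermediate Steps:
-136353/269578 + 129038/429876 = -136353*1/269578 + 129038*(1/429876) = -136353/269578 + 64519/214938 = -2978634533/14485639041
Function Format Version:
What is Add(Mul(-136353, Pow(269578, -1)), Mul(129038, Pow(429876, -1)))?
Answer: Rational(-2978634533, 14485639041) ≈ -0.20563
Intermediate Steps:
Add(Mul(-136353, Pow(269578, -1)), Mul(129038, Pow(429876, -1))) = Add(Mul(-136353, Rational(1, 269578)), Mul(129038, Rational(1, 429876))) = Add(Rational(-136353, 269578), Rational(64519, 214938)) = Rational(-2978634533, 14485639041)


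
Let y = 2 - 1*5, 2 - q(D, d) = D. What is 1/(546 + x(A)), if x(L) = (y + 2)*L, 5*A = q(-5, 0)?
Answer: 5/2723 ≈ 0.0018362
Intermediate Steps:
q(D, d) = 2 - D
A = 7/5 (A = (2 - 1*(-5))/5 = (2 + 5)/5 = (⅕)*7 = 7/5 ≈ 1.4000)
y = -3 (y = 2 - 5 = -3)
x(L) = -L (x(L) = (-3 + 2)*L = -L)
1/(546 + x(A)) = 1/(546 - 1*7/5) = 1/(546 - 7/5) = 1/(2723/5) = 5/2723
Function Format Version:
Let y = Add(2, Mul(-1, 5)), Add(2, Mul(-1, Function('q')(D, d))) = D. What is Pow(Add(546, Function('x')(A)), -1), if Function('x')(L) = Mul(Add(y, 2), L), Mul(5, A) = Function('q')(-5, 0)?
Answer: Rational(5, 2723) ≈ 0.0018362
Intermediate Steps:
Function('q')(D, d) = Add(2, Mul(-1, D))
A = Rational(7, 5) (A = Mul(Rational(1, 5), Add(2, Mul(-1, -5))) = Mul(Rational(1, 5), Add(2, 5)) = Mul(Rational(1, 5), 7) = Rational(7, 5) ≈ 1.4000)
y = -3 (y = Add(2, -5) = -3)
Function('x')(L) = Mul(-1, L) (Function('x')(L) = Mul(Add(-3, 2), L) = Mul(-1, L))
Pow(Add(546, Function('x')(A)), -1) = Pow(Add(546, Mul(-1, Rational(7, 5))), -1) = Pow(Add(546, Rational(-7, 5)), -1) = Pow(Rational(2723, 5), -1) = Rational(5, 2723)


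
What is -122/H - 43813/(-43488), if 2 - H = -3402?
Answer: 35958479/37008288 ≈ 0.97163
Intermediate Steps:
H = 3404 (H = 2 - 1*(-3402) = 2 + 3402 = 3404)
-122/H - 43813/(-43488) = -122/3404 - 43813/(-43488) = -122*1/3404 - 43813*(-1/43488) = -61/1702 + 43813/43488 = 35958479/37008288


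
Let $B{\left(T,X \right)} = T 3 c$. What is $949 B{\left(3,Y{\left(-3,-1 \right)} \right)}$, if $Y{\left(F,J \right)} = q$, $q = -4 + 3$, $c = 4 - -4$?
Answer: $68328$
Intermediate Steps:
$c = 8$ ($c = 4 + 4 = 8$)
$q = -1$
$Y{\left(F,J \right)} = -1$
$B{\left(T,X \right)} = 24 T$ ($B{\left(T,X \right)} = T 3 \cdot 8 = 3 T 8 = 24 T$)
$949 B{\left(3,Y{\left(-3,-1 \right)} \right)} = 949 \cdot 24 \cdot 3 = 949 \cdot 72 = 68328$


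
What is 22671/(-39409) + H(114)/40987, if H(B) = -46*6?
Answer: -940093161/1615256683 ≈ -0.58201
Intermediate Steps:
H(B) = -276
22671/(-39409) + H(114)/40987 = 22671/(-39409) - 276/40987 = 22671*(-1/39409) - 276*1/40987 = -22671/39409 - 276/40987 = -940093161/1615256683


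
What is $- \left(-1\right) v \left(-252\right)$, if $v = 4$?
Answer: $-1008$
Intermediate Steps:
$- \left(-1\right) v \left(-252\right) = - \left(-1\right) 4 \left(-252\right) = \left(-1\right) \left(-4\right) \left(-252\right) = 4 \left(-252\right) = -1008$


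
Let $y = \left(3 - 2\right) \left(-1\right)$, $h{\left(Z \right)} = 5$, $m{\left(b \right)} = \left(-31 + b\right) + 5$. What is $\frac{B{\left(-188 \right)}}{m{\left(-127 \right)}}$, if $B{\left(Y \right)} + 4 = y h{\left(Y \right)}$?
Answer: $\frac{1}{17} \approx 0.058824$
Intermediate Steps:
$m{\left(b \right)} = -26 + b$
$y = -1$ ($y = 1 \left(-1\right) = -1$)
$B{\left(Y \right)} = -9$ ($B{\left(Y \right)} = -4 - 5 = -9$)
$\frac{B{\left(-188 \right)}}{m{\left(-127 \right)}} = - \frac{9}{-26 - 127} = - \frac{9}{-153} = \left(-9\right) \left(- \frac{1}{153}\right) = \frac{1}{17}$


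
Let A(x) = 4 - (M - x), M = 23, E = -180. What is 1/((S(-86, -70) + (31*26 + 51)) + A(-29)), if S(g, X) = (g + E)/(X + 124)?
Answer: 27/21710 ≈ 0.0012437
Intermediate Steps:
A(x) = -19 + x (A(x) = 4 - (23 - x) = 4 + (-23 + x) = -19 + x)
S(g, X) = (-180 + g)/(124 + X) (S(g, X) = (g - 180)/(X + 124) = (-180 + g)/(124 + X))
1/((S(-86, -70) + (31*26 + 51)) + A(-29)) = 1/(((-180 - 86)/(124 - 70) + (31*26 + 51)) + (-19 - 29)) = 1/((-266/54 + (806 + 51)) - 48) = 1/(((1/54)*(-266) + 857) - 48) = 1/((-133/27 + 857) - 48) = 1/(23006/27 - 48) = 1/(21710/27) = 27/21710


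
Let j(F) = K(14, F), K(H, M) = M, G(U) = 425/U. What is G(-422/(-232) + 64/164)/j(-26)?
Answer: -1010650/136591 ≈ -7.3991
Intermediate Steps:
j(F) = F
G(-422/(-232) + 64/164)/j(-26) = (425/(-422/(-232) + 64/164))/(-26) = (425/(-422*(-1/232) + 64*(1/164)))*(-1/26) = (425/(211/116 + 16/41))*(-1/26) = (425/(10507/4756))*(-1/26) = (425*(4756/10507))*(-1/26) = (2021300/10507)*(-1/26) = -1010650/136591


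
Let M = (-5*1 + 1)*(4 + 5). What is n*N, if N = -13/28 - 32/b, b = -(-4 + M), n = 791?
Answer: -20001/20 ≈ -1000.0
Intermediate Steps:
M = -36 (M = (-5 + 1)*9 = -4*9 = -36)
b = 40 (b = -(-4 - 36) = -1*(-40) = 40)
N = -177/140 (N = -13/28 - 32/40 = -13*1/28 - 32*1/40 = -13/28 - ⅘ = -177/140 ≈ -1.2643)
n*N = 791*(-177/140) = -20001/20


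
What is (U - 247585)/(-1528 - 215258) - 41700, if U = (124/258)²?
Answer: -150430123886059/3607535826 ≈ -41699.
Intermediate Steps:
U = 3844/16641 (U = (124*(1/258))² = (62/129)² = 3844/16641 ≈ 0.23100)
(U - 247585)/(-1528 - 215258) - 41700 = (3844/16641 - 247585)/(-1528 - 215258) - 41700 = -4120058141/16641/(-216786) - 41700 = -4120058141/16641*(-1/216786) - 41700 = 4120058141/3607535826 - 41700 = -150430123886059/3607535826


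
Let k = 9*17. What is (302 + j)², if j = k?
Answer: 207025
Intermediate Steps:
k = 153
j = 153
(302 + j)² = (302 + 153)² = 455² = 207025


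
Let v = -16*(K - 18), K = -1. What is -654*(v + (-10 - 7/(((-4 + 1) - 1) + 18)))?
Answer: -191949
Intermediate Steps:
v = 304 (v = -16*(-1 - 18) = -16*(-19) = 304)
-654*(v + (-10 - 7/(((-4 + 1) - 1) + 18))) = -654*(304 + (-10 - 7/(((-4 + 1) - 1) + 18))) = -654*(304 + (-10 - 7/((-3 - 1) + 18))) = -654*(304 + (-10 - 7/(-4 + 18))) = -654*(304 + (-10 - 7/14)) = -654*(304 + (-10 + (1/14)*(-7))) = -654*(304 + (-10 - ½)) = -654*(304 - 21/2) = -654*587/2 = -191949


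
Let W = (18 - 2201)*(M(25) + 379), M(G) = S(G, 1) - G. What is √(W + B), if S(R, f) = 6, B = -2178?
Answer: 3*I*√87562 ≈ 887.73*I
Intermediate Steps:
M(G) = 6 - G
W = -785880 (W = (18 - 2201)*((6 - 1*25) + 379) = -2183*((6 - 25) + 379) = -2183*(-19 + 379) = -2183*360 = -785880)
√(W + B) = √(-785880 - 2178) = √(-788058) = 3*I*√87562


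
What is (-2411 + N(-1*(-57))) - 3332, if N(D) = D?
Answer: -5686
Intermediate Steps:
(-2411 + N(-1*(-57))) - 3332 = (-2411 - 1*(-57)) - 3332 = (-2411 + 57) - 3332 = -2354 - 3332 = -5686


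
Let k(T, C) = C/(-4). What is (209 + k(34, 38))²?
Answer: 159201/4 ≈ 39800.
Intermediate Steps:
k(T, C) = -C/4 (k(T, C) = C*(-¼) = -C/4)
(209 + k(34, 38))² = (209 - ¼*38)² = (209 - 19/2)² = (399/2)² = 159201/4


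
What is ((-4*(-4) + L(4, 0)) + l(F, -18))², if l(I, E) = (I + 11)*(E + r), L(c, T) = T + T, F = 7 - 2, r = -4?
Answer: 112896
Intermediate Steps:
F = 5
L(c, T) = 2*T
l(I, E) = (-4 + E)*(11 + I) (l(I, E) = (I + 11)*(E - 4) = (11 + I)*(-4 + E) = (-4 + E)*(11 + I))
((-4*(-4) + L(4, 0)) + l(F, -18))² = ((-4*(-4) + 2*0) + (-44 - 4*5 + 11*(-18) - 18*5))² = ((16 + 0) + (-44 - 20 - 198 - 90))² = (16 - 352)² = (-336)² = 112896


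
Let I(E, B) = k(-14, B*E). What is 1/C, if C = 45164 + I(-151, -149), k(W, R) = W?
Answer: 1/45150 ≈ 2.2148e-5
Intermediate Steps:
I(E, B) = -14
C = 45150 (C = 45164 - 14 = 45150)
1/C = 1/45150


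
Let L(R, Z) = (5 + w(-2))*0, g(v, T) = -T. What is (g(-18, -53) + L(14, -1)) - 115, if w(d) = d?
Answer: -62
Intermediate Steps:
L(R, Z) = 0 (L(R, Z) = (5 - 2)*0 = 3*0 = 0)
(g(-18, -53) + L(14, -1)) - 115 = (-1*(-53) + 0) - 115 = (53 + 0) - 115 = 53 - 115 = -62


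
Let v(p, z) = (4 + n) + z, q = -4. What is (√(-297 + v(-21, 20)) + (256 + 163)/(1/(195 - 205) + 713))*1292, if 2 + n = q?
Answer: 5413480/7129 + 3876*I*√31 ≈ 759.36 + 21581.0*I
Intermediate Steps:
n = -6 (n = -2 - 4 = -6)
v(p, z) = -2 + z (v(p, z) = (4 - 6) + z = -2 + z)
(√(-297 + v(-21, 20)) + (256 + 163)/(1/(195 - 205) + 713))*1292 = (√(-297 + (-2 + 20)) + (256 + 163)/(1/(195 - 205) + 713))*1292 = (√(-297 + 18) + 419/(1/(-10) + 713))*1292 = (√(-279) + 419/(-⅒ + 713))*1292 = (3*I*√31 + 419/(7129/10))*1292 = (3*I*√31 + 419*(10/7129))*1292 = (3*I*√31 + 4190/7129)*1292 = (4190/7129 + 3*I*√31)*1292 = 5413480/7129 + 3876*I*√31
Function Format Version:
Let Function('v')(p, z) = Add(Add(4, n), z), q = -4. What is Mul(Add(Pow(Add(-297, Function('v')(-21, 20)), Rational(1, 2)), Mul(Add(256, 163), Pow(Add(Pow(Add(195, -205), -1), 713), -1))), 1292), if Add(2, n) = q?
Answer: Add(Rational(5413480, 7129), Mul(3876, I, Pow(31, Rational(1, 2)))) ≈ Add(759.36, Mul(21581., I))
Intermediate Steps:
n = -6 (n = Add(-2, -4) = -6)
Function('v')(p, z) = Add(-2, z) (Function('v')(p, z) = Add(Add(4, -6), z) = Add(-2, z))
Mul(Add(Pow(Add(-297, Function('v')(-21, 20)), Rational(1, 2)), Mul(Add(256, 163), Pow(Add(Pow(Add(195, -205), -1), 713), -1))), 1292) = Mul(Add(Pow(Add(-297, Add(-2, 20)), Rational(1, 2)), Mul(Add(256, 163), Pow(Add(Pow(Add(195, -205), -1), 713), -1))), 1292) = Mul(Add(Pow(Add(-297, 18), Rational(1, 2)), Mul(419, Pow(Add(Pow(-10, -1), 713), -1))), 1292) = Mul(Add(Pow(-279, Rational(1, 2)), Mul(419, Pow(Add(Rational(-1, 10), 713), -1))), 1292) = Mul(Add(Mul(3, I, Pow(31, Rational(1, 2))), Mul(419, Pow(Rational(7129, 10), -1))), 1292) = Mul(Add(Mul(3, I, Pow(31, Rational(1, 2))), Mul(419, Rational(10, 7129))), 1292) = Mul(Add(Mul(3, I, Pow(31, Rational(1, 2))), Rational(4190, 7129)), 1292) = Mul(Add(Rational(4190, 7129), Mul(3, I, Pow(31, Rational(1, 2)))), 1292) = Add(Rational(5413480, 7129), Mul(3876, I, Pow(31, Rational(1, 2))))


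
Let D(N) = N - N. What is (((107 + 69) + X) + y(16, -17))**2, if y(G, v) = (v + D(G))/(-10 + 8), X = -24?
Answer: 103041/4 ≈ 25760.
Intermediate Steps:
D(N) = 0
y(G, v) = -v/2 (y(G, v) = (v + 0)/(-10 + 8) = v/(-2) = v*(-1/2) = -v/2)
(((107 + 69) + X) + y(16, -17))**2 = (((107 + 69) - 24) - 1/2*(-17))**2 = ((176 - 24) + 17/2)**2 = (152 + 17/2)**2 = (321/2)**2 = 103041/4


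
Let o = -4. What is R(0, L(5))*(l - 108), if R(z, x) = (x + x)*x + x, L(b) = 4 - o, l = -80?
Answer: -25568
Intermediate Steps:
L(b) = 8 (L(b) = 4 - 1*(-4) = 4 + 4 = 8)
R(z, x) = x + 2*x² (R(z, x) = (2*x)*x + x = 2*x² + x = x + 2*x²)
R(0, L(5))*(l - 108) = (8*(1 + 2*8))*(-80 - 108) = (8*(1 + 16))*(-188) = (8*17)*(-188) = 136*(-188) = -25568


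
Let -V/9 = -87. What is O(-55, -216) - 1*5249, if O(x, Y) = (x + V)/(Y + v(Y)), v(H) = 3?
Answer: -1118765/213 ≈ -5252.4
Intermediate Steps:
V = 783 (V = -9*(-87) = 783)
O(x, Y) = (783 + x)/(3 + Y) (O(x, Y) = (x + 783)/(Y + 3) = (783 + x)/(3 + Y))
O(-55, -216) - 1*5249 = (783 - 55)/(3 - 216) - 1*5249 = 728/(-213) - 5249 = -1/213*728 - 5249 = -728/213 - 5249 = -1118765/213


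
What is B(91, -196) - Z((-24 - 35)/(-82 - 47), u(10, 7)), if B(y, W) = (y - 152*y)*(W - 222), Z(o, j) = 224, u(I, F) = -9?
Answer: 5743514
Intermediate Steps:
B(y, W) = -151*y*(-222 + W) (B(y, W) = (-151*y)*(-222 + W) = -151*y*(-222 + W))
B(91, -196) - Z((-24 - 35)/(-82 - 47), u(10, 7)) = 151*91*(222 - 1*(-196)) - 1*224 = 151*91*(222 + 196) - 224 = 151*91*418 - 224 = 5743738 - 224 = 5743514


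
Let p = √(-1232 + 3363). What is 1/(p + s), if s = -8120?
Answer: -8120/65932269 - √2131/65932269 ≈ -0.00012386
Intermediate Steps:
p = √2131 ≈ 46.163
1/(p + s) = 1/(√2131 - 8120) = 1/(-8120 + √2131)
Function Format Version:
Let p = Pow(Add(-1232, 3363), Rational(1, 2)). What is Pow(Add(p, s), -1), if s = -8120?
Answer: Add(Rational(-8120, 65932269), Mul(Rational(-1, 65932269), Pow(2131, Rational(1, 2)))) ≈ -0.00012386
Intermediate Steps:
p = Pow(2131, Rational(1, 2)) ≈ 46.163
Pow(Add(p, s), -1) = Pow(Add(Pow(2131, Rational(1, 2)), -8120), -1) = Pow(Add(-8120, Pow(2131, Rational(1, 2))), -1)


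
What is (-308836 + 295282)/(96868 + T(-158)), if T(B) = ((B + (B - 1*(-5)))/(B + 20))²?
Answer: -258122376/1844850913 ≈ -0.13991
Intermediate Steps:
T(B) = (5 + 2*B)²/(20 + B)² (T(B) = ((B + (B + 5))/(20 + B))² = ((B + (5 + B))/(20 + B))² = ((5 + 2*B)/(20 + B))² = (5 + 2*B)²/(20 + B)²)
(-308836 + 295282)/(96868 + T(-158)) = (-308836 + 295282)/(96868 + (5 + 2*(-158))²/(20 - 158)²) = -13554/(96868 + (5 - 316)²/(-138)²) = -13554/(96868 + (-311)²*(1/19044)) = -13554/(96868 + 96721*(1/19044)) = -13554/(96868 + 96721/19044) = -13554/1844850913/19044 = -13554*19044/1844850913 = -258122376/1844850913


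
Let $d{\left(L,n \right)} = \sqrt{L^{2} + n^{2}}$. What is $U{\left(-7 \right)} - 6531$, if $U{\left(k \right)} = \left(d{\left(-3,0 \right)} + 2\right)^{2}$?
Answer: $-6506$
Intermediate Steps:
$U{\left(k \right)} = 25$ ($U{\left(k \right)} = \left(\sqrt{\left(-3\right)^{2} + 0^{2}} + 2\right)^{2} = \left(\sqrt{9 + 0} + 2\right)^{2} = \left(\sqrt{9} + 2\right)^{2} = \left(3 + 2\right)^{2} = 5^{2} = 25$)
$U{\left(-7 \right)} - 6531 = 25 - 6531 = -6506$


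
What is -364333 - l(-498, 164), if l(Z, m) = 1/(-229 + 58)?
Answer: -62300942/171 ≈ -3.6433e+5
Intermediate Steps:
l(Z, m) = -1/171 (l(Z, m) = 1/(-171) = -1/171)
-364333 - l(-498, 164) = -364333 - 1*(-1/171) = -364333 + 1/171 = -62300942/171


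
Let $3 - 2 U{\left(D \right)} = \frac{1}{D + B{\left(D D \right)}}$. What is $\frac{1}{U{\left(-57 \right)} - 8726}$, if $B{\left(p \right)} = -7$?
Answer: $- \frac{128}{1116735} \approx -0.00011462$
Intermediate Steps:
$U{\left(D \right)} = \frac{3}{2} - \frac{1}{2 \left(-7 + D\right)}$ ($U{\left(D \right)} = \frac{3}{2} - \frac{1}{2 \left(D - 7\right)} = \frac{3}{2} - \frac{1}{2 \left(-7 + D\right)}$)
$\frac{1}{U{\left(-57 \right)} - 8726} = \frac{1}{\frac{-22 + 3 \left(-57\right)}{2 \left(-7 - 57\right)} - 8726} = \frac{1}{\frac{-22 - 171}{2 \left(-64\right)} - 8726} = \frac{1}{\frac{1}{2} \left(- \frac{1}{64}\right) \left(-193\right) - 8726} = \frac{1}{\frac{193}{128} - 8726} = \frac{1}{- \frac{1116735}{128}} = - \frac{128}{1116735}$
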